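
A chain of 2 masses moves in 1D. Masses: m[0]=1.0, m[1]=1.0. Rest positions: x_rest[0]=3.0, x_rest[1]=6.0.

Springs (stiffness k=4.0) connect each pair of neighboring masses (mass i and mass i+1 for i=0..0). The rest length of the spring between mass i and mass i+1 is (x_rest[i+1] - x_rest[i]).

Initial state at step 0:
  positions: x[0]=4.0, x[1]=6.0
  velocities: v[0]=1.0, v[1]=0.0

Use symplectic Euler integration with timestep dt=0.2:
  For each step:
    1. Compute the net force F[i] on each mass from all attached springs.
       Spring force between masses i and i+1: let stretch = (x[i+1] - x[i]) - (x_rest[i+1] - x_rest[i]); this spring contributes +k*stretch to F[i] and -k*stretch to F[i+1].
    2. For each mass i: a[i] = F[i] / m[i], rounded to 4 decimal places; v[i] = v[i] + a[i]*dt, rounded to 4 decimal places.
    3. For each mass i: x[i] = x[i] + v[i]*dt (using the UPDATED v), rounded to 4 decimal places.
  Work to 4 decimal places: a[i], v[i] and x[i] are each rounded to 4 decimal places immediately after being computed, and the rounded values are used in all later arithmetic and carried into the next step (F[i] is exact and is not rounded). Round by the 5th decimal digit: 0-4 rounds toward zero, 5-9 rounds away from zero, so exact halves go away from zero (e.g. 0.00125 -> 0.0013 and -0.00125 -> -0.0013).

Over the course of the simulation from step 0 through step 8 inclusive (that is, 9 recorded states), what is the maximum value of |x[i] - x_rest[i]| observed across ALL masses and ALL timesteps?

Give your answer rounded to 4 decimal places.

Step 0: x=[4.0000 6.0000] v=[1.0000 0.0000]
Step 1: x=[4.0400 6.1600] v=[0.2000 0.8000]
Step 2: x=[3.9392 6.4608] v=[-0.5040 1.5040]
Step 3: x=[3.7619 6.8381] v=[-0.8867 1.8867]
Step 4: x=[3.5968 7.2032] v=[-0.8257 1.8257]
Step 5: x=[3.5287 7.4713] v=[-0.3406 1.3406]
Step 6: x=[3.6114 7.5886] v=[0.4135 0.5865]
Step 7: x=[3.8505 7.5495] v=[1.1953 -0.1953]
Step 8: x=[4.2014 7.3986] v=[1.7545 -0.7545]
Max displacement = 1.5886

Answer: 1.5886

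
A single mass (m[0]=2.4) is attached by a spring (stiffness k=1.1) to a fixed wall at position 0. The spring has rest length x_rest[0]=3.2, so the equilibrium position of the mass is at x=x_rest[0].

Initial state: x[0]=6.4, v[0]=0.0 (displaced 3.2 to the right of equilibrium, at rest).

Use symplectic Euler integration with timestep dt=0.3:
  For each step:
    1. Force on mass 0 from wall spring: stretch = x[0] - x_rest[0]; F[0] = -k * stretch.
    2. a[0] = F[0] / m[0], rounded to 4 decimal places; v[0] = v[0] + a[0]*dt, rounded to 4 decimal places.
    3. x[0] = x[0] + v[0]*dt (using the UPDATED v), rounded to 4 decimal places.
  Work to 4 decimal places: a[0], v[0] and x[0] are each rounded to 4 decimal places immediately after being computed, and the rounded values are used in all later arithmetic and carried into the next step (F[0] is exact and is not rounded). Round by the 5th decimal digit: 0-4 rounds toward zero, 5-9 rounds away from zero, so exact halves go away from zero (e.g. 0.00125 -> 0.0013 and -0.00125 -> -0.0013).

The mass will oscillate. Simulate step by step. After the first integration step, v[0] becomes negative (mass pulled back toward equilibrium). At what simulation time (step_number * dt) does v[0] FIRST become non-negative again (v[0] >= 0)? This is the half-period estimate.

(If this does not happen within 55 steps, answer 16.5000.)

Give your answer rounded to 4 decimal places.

Answer: 4.8000

Derivation:
Step 0: x=[6.4000] v=[0.0000]
Step 1: x=[6.2680] v=[-0.4400]
Step 2: x=[6.0094] v=[-0.8619]
Step 3: x=[5.6349] v=[-1.2482]
Step 4: x=[5.1600] v=[-1.5830]
Step 5: x=[4.6043] v=[-1.8525]
Step 6: x=[3.9906] v=[-2.0456]
Step 7: x=[3.3443] v=[-2.1543]
Step 8: x=[2.6921] v=[-2.1741]
Step 9: x=[2.0608] v=[-2.1043]
Step 10: x=[1.4765] v=[-1.9477]
Step 11: x=[0.9633] v=[-1.7107]
Step 12: x=[0.5424] v=[-1.4031]
Step 13: x=[0.2311] v=[-1.0377]
Step 14: x=[0.0423] v=[-0.6295]
Step 15: x=[-0.0163] v=[-0.1953]
Step 16: x=[0.0578] v=[0.2469]
First v>=0 after going negative at step 16, time=4.8000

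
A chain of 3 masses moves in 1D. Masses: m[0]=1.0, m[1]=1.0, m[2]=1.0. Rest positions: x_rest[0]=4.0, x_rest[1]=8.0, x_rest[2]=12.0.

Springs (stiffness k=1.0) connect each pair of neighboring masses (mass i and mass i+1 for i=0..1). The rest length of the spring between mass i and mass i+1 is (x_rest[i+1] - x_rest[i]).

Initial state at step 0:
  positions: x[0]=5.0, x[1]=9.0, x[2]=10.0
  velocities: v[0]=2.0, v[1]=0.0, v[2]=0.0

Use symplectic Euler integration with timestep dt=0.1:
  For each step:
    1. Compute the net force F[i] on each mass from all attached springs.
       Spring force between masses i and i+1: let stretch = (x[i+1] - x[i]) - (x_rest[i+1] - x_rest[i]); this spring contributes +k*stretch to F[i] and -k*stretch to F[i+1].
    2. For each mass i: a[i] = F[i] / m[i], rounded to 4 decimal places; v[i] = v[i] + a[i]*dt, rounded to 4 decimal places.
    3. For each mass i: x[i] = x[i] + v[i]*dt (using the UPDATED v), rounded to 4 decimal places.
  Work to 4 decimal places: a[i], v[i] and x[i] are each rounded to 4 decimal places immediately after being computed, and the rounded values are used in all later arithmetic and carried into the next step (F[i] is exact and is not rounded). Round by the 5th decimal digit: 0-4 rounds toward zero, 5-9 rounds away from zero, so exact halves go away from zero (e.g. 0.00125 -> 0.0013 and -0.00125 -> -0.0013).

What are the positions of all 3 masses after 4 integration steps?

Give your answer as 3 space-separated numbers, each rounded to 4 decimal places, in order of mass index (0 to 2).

Step 0: x=[5.0000 9.0000 10.0000] v=[2.0000 0.0000 0.0000]
Step 1: x=[5.2000 8.9700 10.0300] v=[2.0000 -0.3000 0.3000]
Step 2: x=[5.3977 8.9129 10.0894] v=[1.9770 -0.5710 0.5940]
Step 3: x=[5.5906 8.8324 10.1770] v=[1.9285 -0.8049 0.8764]
Step 4: x=[5.7759 8.7329 10.2912] v=[1.8527 -0.9946 1.1419]

Answer: 5.7759 8.7329 10.2912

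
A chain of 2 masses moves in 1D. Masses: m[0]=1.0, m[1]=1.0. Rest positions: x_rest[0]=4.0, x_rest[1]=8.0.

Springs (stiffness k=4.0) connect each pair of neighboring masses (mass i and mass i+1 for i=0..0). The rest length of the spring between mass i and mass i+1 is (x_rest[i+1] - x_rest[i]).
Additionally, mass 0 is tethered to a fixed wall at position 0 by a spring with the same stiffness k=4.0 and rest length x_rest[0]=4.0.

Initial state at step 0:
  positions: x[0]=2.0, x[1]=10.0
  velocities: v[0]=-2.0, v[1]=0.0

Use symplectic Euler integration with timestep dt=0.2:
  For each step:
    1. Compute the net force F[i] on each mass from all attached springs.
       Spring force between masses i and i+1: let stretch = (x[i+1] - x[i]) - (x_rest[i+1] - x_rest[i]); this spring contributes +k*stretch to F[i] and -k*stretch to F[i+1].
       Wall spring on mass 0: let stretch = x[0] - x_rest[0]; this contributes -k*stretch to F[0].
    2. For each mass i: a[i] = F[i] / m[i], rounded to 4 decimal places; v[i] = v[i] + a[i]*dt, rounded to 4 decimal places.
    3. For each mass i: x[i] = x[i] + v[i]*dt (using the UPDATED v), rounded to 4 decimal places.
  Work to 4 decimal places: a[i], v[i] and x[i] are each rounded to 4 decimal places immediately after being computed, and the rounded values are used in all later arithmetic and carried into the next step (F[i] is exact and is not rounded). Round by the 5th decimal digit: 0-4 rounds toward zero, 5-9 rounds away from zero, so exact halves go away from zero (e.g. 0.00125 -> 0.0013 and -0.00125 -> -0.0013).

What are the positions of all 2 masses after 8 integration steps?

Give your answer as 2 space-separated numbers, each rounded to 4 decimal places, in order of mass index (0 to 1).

Answer: 1.8889 7.9882

Derivation:
Step 0: x=[2.0000 10.0000] v=[-2.0000 0.0000]
Step 1: x=[2.5600 9.3600] v=[2.8000 -3.2000]
Step 2: x=[3.7984 8.2720] v=[6.1920 -5.4400]
Step 3: x=[5.1448 7.1082] v=[6.7322 -5.8189]
Step 4: x=[5.9822 6.2703] v=[4.1871 -4.1896]
Step 5: x=[5.9086 6.0263] v=[-0.3682 -1.2201]
Step 6: x=[4.9084 6.4034] v=[-5.0009 1.8857]
Step 7: x=[3.3621 7.1813] v=[-7.7316 3.8897]
Step 8: x=[1.8889 7.9882] v=[-7.3659 4.0343]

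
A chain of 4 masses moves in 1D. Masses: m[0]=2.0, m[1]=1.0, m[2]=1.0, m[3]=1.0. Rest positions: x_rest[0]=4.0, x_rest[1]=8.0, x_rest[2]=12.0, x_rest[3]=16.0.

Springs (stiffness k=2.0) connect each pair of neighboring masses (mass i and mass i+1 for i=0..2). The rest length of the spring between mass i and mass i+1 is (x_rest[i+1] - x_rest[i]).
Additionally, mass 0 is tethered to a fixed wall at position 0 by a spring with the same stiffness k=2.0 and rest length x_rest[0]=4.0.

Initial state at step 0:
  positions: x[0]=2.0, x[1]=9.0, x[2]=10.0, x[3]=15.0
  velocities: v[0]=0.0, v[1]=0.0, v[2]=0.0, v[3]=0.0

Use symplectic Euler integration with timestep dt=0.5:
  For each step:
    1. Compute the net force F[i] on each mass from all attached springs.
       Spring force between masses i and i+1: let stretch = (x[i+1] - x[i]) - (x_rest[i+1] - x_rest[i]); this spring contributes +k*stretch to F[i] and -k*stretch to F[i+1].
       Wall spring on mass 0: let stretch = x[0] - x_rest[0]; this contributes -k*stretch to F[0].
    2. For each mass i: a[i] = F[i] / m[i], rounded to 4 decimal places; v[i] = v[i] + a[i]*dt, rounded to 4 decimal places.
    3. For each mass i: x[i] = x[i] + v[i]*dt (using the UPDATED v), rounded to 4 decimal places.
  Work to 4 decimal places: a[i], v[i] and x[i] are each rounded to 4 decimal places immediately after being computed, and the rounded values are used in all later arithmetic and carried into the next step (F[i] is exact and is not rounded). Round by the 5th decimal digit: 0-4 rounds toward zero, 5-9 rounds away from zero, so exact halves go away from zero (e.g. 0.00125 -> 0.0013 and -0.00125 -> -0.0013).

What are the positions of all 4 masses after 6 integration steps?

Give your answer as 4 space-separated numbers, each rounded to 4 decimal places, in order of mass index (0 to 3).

Answer: 4.2246 7.4981 14.5704 13.8399

Derivation:
Step 0: x=[2.0000 9.0000 10.0000 15.0000] v=[0.0000 0.0000 0.0000 0.0000]
Step 1: x=[3.2500 6.0000 12.0000 14.5000] v=[2.5000 -6.0000 4.0000 -1.0000]
Step 2: x=[4.3750 4.6250 12.2500 14.7500] v=[2.2500 -2.7500 0.5000 0.5000]
Step 3: x=[4.4688 6.9375 9.9375 15.7500] v=[0.1875 4.6250 -4.6250 2.0000]
Step 4: x=[4.0625 9.5157 9.0313 15.8438] v=[-0.8126 5.1563 -1.8125 0.1875]
Step 5: x=[4.0039 9.1251 11.7735 14.5313] v=[-0.1173 -0.7813 5.4844 -2.6250]
Step 6: x=[4.2246 7.4981 14.5704 13.8399] v=[0.4414 -3.2541 5.5938 -1.3828]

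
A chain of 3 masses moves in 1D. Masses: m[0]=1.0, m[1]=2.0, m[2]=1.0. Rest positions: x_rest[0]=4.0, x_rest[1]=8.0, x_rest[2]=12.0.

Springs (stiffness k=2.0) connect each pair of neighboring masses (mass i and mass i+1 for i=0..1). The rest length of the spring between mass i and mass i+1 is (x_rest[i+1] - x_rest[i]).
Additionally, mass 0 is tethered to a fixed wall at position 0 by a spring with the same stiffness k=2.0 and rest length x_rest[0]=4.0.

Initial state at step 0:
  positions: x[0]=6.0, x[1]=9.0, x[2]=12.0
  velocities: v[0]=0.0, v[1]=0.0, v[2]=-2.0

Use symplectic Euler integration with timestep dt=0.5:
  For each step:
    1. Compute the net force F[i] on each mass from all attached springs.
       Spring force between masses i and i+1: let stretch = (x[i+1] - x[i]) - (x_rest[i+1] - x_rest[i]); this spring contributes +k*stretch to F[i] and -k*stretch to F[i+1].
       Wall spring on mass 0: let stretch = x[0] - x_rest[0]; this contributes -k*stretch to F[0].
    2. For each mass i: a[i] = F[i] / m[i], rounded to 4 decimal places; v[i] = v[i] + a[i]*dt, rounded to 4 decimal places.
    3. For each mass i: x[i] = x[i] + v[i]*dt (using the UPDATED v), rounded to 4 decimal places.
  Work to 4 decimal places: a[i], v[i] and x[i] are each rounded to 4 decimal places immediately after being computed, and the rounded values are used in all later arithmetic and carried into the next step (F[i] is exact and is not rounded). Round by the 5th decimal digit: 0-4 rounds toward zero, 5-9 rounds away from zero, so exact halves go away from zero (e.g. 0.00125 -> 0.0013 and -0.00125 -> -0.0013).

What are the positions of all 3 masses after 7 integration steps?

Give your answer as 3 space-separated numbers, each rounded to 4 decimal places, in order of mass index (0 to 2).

Answer: 3.0332 7.3633 8.8106

Derivation:
Step 0: x=[6.0000 9.0000 12.0000] v=[0.0000 0.0000 -2.0000]
Step 1: x=[4.5000 9.0000 11.5000] v=[-3.0000 0.0000 -1.0000]
Step 2: x=[3.0000 8.5000 11.7500] v=[-3.0000 -1.0000 0.5000]
Step 3: x=[2.7500 7.4375 12.3750] v=[-0.5000 -2.1250 1.2500]
Step 4: x=[3.4688 6.4375 12.5313] v=[1.4375 -2.0000 0.3125]
Step 5: x=[3.9375 6.2188 11.6407] v=[0.9374 -0.4375 -1.7813]
Step 6: x=[3.5781 6.7852 10.0391] v=[-0.7188 1.1328 -3.2032]
Step 7: x=[3.0332 7.3633 8.8106] v=[-1.0898 1.1562 -2.4571]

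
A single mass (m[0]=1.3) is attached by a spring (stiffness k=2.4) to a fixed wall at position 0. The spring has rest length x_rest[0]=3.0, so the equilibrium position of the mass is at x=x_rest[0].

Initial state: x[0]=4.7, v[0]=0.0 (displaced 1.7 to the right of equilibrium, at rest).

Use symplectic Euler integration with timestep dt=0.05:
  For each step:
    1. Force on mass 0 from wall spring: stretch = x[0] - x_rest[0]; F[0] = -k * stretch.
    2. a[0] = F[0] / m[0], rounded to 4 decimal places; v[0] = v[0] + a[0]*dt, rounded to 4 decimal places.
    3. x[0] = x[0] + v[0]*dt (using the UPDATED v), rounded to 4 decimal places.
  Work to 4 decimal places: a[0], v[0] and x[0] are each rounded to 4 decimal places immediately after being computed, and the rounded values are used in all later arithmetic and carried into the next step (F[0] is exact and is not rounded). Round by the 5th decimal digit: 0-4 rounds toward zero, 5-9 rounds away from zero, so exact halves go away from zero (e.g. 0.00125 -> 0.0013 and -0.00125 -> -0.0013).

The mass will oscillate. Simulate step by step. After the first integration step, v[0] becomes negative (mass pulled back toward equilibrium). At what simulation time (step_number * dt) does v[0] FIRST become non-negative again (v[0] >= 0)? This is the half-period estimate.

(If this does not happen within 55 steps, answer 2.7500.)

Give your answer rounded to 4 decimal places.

Step 0: x=[4.7000] v=[0.0000]
Step 1: x=[4.6922] v=[-0.1569]
Step 2: x=[4.6765] v=[-0.3131]
Step 3: x=[4.6531] v=[-0.4679]
Step 4: x=[4.6221] v=[-0.6205]
Step 5: x=[4.5836] v=[-0.7702]
Step 6: x=[4.5378] v=[-0.9164]
Step 7: x=[4.4849] v=[-1.0584]
Step 8: x=[4.4251] v=[-1.1955]
Step 9: x=[4.3587] v=[-1.3271]
Step 10: x=[4.2861] v=[-1.4525]
Step 11: x=[4.2075] v=[-1.5712]
Step 12: x=[4.1234] v=[-1.6827]
Step 13: x=[4.0341] v=[-1.7864]
Step 14: x=[3.9400] v=[-1.8819]
Step 15: x=[3.8416] v=[-1.9687]
Step 16: x=[3.7393] v=[-2.0464]
Step 17: x=[3.6336] v=[-2.1146]
Step 18: x=[3.5249] v=[-2.1731]
Step 19: x=[3.4138] v=[-2.2216]
Step 20: x=[3.3008] v=[-2.2598]
Step 21: x=[3.1864] v=[-2.2876]
Step 22: x=[3.0712] v=[-2.3048]
Step 23: x=[2.9556] v=[-2.3114]
Step 24: x=[2.8402] v=[-2.3073]
Step 25: x=[2.7256] v=[-2.2926]
Step 26: x=[2.6122] v=[-2.2673]
Step 27: x=[2.5006] v=[-2.2315]
Step 28: x=[2.3913] v=[-2.1854]
Step 29: x=[2.2848] v=[-2.1292]
Step 30: x=[2.1816] v=[-2.0632]
Step 31: x=[2.0822] v=[-1.9877]
Step 32: x=[1.9871] v=[-1.9030]
Step 33: x=[1.8966] v=[-1.8095]
Step 34: x=[1.8112] v=[-1.7077]
Step 35: x=[1.7313] v=[-1.5980]
Step 36: x=[1.6573] v=[-1.4809]
Step 37: x=[1.5895] v=[-1.3570]
Step 38: x=[1.5282] v=[-1.2268]
Step 39: x=[1.4737] v=[-1.0909]
Step 40: x=[1.4262] v=[-0.9500]
Step 41: x=[1.3860] v=[-0.8047]
Step 42: x=[1.3532] v=[-0.6557]
Step 43: x=[1.3280] v=[-0.5037]
Step 44: x=[1.3105] v=[-0.3494]
Step 45: x=[1.3008] v=[-0.1934]
Step 46: x=[1.2990] v=[-0.0366]
Step 47: x=[1.3050] v=[0.1204]
First v>=0 after going negative at step 47, time=2.3500

Answer: 2.3500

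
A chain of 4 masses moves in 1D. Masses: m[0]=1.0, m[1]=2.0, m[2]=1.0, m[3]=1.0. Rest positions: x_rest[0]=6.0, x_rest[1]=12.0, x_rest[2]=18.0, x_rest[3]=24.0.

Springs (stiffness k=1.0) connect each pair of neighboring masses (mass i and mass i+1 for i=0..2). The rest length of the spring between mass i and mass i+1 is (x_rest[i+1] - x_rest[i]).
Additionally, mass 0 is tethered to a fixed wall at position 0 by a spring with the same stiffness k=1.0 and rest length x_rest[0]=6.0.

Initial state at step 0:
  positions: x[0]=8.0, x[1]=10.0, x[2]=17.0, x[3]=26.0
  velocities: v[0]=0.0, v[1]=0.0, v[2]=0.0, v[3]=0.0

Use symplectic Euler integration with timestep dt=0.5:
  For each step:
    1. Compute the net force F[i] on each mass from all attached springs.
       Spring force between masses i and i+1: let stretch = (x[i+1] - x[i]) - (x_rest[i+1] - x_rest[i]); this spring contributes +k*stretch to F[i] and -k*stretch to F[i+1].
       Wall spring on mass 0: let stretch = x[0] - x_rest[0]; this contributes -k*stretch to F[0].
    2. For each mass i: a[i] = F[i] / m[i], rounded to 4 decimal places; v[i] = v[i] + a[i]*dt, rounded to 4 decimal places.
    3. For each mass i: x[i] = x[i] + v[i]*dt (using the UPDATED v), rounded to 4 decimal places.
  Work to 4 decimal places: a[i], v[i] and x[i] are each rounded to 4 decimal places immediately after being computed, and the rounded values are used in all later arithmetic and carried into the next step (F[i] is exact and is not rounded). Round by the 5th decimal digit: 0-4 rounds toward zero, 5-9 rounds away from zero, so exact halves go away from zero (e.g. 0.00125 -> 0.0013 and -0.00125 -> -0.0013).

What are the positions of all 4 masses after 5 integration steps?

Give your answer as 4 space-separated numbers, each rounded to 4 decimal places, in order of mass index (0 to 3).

Step 0: x=[8.0000 10.0000 17.0000 26.0000] v=[0.0000 0.0000 0.0000 0.0000]
Step 1: x=[6.5000 10.6250 17.5000 25.2500] v=[-3.0000 1.2500 1.0000 -1.5000]
Step 2: x=[4.4063 11.5938 18.2188 24.0625] v=[-4.1875 1.9375 1.4375 -2.3750]
Step 3: x=[3.0079 12.4923 18.7423 22.9141] v=[-2.7969 1.7969 1.0469 -2.2969]
Step 4: x=[3.2286 12.9865 18.7462 22.2227] v=[0.4414 0.9883 0.0078 -1.3828]
Step 5: x=[5.0817 12.9809 18.1793 22.1622] v=[3.7061 -0.0113 -1.1338 -0.1211]

Answer: 5.0817 12.9809 18.1793 22.1622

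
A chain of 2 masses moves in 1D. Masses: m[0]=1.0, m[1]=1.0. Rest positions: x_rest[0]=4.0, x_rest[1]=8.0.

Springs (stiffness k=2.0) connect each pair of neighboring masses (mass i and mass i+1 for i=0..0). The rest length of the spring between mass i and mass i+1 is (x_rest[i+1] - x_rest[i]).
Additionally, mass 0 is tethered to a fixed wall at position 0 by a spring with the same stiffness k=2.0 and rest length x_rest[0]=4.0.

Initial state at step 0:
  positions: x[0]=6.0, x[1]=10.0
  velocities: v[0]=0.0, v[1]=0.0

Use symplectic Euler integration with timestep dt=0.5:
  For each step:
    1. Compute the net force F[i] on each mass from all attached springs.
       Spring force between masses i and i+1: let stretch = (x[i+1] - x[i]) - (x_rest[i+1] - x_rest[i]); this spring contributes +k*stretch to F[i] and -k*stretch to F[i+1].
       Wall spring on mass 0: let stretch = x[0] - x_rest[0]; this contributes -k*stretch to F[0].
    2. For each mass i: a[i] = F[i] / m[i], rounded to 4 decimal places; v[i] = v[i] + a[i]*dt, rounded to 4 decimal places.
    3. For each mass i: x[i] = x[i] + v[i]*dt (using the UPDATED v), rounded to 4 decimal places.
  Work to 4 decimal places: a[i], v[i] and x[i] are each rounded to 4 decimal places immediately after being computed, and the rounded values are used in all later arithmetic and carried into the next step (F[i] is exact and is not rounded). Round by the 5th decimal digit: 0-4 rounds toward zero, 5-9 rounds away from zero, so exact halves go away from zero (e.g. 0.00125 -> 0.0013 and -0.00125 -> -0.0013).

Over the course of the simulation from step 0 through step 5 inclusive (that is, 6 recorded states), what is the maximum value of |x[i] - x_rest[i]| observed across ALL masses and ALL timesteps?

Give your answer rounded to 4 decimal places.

Answer: 2.1875

Derivation:
Step 0: x=[6.0000 10.0000] v=[0.0000 0.0000]
Step 1: x=[5.0000 10.0000] v=[-2.0000 0.0000]
Step 2: x=[4.0000 9.5000] v=[-2.0000 -1.0000]
Step 3: x=[3.7500 8.2500] v=[-0.5000 -2.5000]
Step 4: x=[3.8750 6.7500] v=[0.2500 -3.0000]
Step 5: x=[3.5000 5.8125] v=[-0.7500 -1.8750]
Max displacement = 2.1875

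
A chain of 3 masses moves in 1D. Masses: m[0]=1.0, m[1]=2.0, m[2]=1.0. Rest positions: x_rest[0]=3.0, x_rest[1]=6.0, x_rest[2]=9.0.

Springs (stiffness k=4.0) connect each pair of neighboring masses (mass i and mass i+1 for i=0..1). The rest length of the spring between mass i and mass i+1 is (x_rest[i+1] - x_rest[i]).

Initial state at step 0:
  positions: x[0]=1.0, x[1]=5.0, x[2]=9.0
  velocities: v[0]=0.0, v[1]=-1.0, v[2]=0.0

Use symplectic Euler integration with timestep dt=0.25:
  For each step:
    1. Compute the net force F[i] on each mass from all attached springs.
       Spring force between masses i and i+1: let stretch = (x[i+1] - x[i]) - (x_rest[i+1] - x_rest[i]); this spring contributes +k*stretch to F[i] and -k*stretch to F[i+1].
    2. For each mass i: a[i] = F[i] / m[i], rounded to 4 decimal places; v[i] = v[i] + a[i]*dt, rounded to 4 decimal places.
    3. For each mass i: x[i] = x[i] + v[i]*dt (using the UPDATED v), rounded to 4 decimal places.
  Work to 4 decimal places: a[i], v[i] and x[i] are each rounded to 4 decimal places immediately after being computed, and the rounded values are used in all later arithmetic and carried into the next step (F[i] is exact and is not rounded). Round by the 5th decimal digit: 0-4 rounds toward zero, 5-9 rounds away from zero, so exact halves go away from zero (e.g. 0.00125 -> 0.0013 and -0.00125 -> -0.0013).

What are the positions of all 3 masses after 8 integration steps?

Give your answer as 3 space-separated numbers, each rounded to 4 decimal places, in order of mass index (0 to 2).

Step 0: x=[1.0000 5.0000 9.0000] v=[0.0000 -1.0000 0.0000]
Step 1: x=[1.2500 4.7500 8.7500] v=[1.0000 -1.0000 -1.0000]
Step 2: x=[1.6250 4.5625 8.2500] v=[1.5000 -0.7500 -2.0000]
Step 3: x=[1.9844 4.4688 7.5781] v=[1.4375 -0.3750 -2.6875]
Step 4: x=[2.2149 4.4532 6.8789] v=[0.9219 -0.0626 -2.7968]
Step 5: x=[2.2550 4.4610 6.3233] v=[0.1602 0.0311 -2.2225]
Step 6: x=[2.0966 4.4258 6.0521] v=[-0.6338 -0.1408 -1.0848]
Step 7: x=[1.7705 4.3027 6.1243] v=[-1.3046 -0.4923 0.2889]
Step 8: x=[1.3274 4.0908 6.4911] v=[-1.7724 -0.8476 1.4673]

Answer: 1.3274 4.0908 6.4911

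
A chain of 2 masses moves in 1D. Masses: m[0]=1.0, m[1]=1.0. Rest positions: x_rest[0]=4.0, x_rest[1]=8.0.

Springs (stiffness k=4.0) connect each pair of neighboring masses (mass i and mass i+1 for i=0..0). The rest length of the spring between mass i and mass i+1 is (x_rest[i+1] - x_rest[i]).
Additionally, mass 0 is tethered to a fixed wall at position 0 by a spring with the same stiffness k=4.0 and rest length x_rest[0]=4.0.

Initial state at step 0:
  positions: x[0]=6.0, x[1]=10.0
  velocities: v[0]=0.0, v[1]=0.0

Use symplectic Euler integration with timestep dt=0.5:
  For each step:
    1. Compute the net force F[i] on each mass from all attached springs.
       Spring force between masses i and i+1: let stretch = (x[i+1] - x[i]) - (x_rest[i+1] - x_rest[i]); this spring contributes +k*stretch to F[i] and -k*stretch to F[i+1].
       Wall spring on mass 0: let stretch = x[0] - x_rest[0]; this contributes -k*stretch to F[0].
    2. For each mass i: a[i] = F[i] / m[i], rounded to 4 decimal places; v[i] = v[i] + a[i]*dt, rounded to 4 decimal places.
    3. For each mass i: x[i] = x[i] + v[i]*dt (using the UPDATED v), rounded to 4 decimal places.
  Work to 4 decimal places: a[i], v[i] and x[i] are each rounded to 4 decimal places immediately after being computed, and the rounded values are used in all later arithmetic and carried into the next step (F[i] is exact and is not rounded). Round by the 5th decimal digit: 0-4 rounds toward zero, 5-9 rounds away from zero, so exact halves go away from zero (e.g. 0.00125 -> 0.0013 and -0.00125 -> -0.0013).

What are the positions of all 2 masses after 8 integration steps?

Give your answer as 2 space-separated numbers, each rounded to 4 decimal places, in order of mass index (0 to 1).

Answer: 4.0000 10.0000

Derivation:
Step 0: x=[6.0000 10.0000] v=[0.0000 0.0000]
Step 1: x=[4.0000 10.0000] v=[-4.0000 0.0000]
Step 2: x=[4.0000 8.0000] v=[0.0000 -4.0000]
Step 3: x=[4.0000 6.0000] v=[0.0000 -4.0000]
Step 4: x=[2.0000 6.0000] v=[-4.0000 0.0000]
Step 5: x=[2.0000 6.0000] v=[0.0000 0.0000]
Step 6: x=[4.0000 6.0000] v=[4.0000 0.0000]
Step 7: x=[4.0000 8.0000] v=[0.0000 4.0000]
Step 8: x=[4.0000 10.0000] v=[0.0000 4.0000]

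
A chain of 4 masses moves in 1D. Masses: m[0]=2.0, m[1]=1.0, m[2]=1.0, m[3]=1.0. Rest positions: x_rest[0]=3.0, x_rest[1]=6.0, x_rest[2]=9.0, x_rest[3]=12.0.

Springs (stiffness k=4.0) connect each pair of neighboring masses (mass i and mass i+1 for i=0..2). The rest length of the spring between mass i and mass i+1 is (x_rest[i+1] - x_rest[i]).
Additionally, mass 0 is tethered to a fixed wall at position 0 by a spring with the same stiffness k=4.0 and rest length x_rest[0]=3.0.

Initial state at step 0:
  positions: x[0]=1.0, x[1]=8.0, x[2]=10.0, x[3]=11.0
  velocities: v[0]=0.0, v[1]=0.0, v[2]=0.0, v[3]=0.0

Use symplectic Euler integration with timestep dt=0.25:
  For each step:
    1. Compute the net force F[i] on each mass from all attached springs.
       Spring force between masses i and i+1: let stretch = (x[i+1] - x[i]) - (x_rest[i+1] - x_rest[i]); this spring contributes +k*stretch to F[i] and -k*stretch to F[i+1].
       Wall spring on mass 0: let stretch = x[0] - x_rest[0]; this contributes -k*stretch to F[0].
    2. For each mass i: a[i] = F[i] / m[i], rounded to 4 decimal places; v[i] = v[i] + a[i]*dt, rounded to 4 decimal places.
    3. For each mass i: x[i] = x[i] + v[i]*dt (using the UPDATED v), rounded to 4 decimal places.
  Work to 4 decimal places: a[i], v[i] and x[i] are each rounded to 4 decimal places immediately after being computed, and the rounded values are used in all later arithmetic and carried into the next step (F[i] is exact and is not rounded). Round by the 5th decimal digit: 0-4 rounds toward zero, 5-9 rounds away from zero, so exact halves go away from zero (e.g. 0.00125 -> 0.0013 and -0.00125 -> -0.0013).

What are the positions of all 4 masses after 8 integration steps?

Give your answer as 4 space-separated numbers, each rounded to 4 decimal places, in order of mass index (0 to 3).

Answer: 2.4925 8.1754 10.3925 9.6544

Derivation:
Step 0: x=[1.0000 8.0000 10.0000 11.0000] v=[0.0000 0.0000 0.0000 0.0000]
Step 1: x=[1.7500 6.7500 9.7500 11.5000] v=[3.0000 -5.0000 -1.0000 2.0000]
Step 2: x=[2.9063 5.0000 9.1875 12.3125] v=[4.6250 -7.0000 -2.2500 3.2500]
Step 3: x=[3.9610 3.7735 8.3594 13.0938] v=[4.2187 -4.9062 -3.3125 3.1250]
Step 4: x=[4.4971 3.7403 7.5684 13.4415] v=[2.1445 -0.1328 -3.1640 1.3906]
Step 5: x=[4.3765 4.8533 7.2887 13.0709] v=[-0.4825 4.4521 -1.1190 -1.4825]
Step 6: x=[3.7684 6.4560 7.8457 12.0047] v=[-2.4324 6.4107 2.2278 -4.2647]
Step 7: x=[3.0252 7.7342 9.0950 10.6488] v=[-2.9728 5.1128 4.9971 -5.4237]
Step 8: x=[2.4925 8.1754 10.3925 9.6544] v=[-2.1309 1.7646 5.1901 -3.9775]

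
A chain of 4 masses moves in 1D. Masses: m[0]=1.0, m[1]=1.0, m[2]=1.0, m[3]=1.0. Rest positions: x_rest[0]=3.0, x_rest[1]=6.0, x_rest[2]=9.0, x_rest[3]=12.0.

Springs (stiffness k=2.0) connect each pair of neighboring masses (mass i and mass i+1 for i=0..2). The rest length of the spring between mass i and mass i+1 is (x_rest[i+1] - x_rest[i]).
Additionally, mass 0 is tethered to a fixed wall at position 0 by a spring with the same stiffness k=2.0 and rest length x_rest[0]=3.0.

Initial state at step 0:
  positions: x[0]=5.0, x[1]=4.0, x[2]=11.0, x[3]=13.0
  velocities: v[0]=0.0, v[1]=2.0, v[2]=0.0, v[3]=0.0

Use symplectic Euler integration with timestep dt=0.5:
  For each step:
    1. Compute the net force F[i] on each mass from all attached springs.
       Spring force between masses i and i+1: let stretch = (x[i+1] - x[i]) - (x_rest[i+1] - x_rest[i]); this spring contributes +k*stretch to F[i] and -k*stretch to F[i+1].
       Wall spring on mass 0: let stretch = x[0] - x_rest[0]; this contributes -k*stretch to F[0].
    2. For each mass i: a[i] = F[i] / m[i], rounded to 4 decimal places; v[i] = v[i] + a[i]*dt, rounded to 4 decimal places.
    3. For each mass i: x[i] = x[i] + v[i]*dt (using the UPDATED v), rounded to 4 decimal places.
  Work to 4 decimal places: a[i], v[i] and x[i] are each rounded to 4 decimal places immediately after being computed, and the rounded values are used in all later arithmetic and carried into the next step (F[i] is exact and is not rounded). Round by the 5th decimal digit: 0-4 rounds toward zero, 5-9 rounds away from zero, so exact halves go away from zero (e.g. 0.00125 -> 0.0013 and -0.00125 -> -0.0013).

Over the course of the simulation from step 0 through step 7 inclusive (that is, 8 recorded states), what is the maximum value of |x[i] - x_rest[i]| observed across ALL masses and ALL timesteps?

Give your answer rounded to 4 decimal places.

Answer: 4.2500

Derivation:
Step 0: x=[5.0000 4.0000 11.0000 13.0000] v=[0.0000 2.0000 0.0000 0.0000]
Step 1: x=[2.0000 9.0000 8.5000 13.5000] v=[-6.0000 10.0000 -5.0000 1.0000]
Step 2: x=[1.5000 10.2500 8.7500 13.0000] v=[-1.0000 2.5000 0.5000 -1.0000]
Step 3: x=[4.6250 6.3750 11.8750 11.8750] v=[6.2500 -7.7500 6.2500 -2.2500]
Step 4: x=[6.3125 4.3750 12.2500 12.2500] v=[3.3750 -4.0000 0.7500 0.7500]
Step 5: x=[3.8750 7.2813 8.6875 14.1250] v=[-4.8750 5.8125 -7.1250 3.7500]
Step 6: x=[1.2032 9.1875 7.1407 14.7813] v=[-5.3437 3.8124 -3.0937 1.3125]
Step 7: x=[1.9219 6.0782 10.4376 13.1173] v=[1.4374 -6.2187 6.5937 -3.3281]
Max displacement = 4.2500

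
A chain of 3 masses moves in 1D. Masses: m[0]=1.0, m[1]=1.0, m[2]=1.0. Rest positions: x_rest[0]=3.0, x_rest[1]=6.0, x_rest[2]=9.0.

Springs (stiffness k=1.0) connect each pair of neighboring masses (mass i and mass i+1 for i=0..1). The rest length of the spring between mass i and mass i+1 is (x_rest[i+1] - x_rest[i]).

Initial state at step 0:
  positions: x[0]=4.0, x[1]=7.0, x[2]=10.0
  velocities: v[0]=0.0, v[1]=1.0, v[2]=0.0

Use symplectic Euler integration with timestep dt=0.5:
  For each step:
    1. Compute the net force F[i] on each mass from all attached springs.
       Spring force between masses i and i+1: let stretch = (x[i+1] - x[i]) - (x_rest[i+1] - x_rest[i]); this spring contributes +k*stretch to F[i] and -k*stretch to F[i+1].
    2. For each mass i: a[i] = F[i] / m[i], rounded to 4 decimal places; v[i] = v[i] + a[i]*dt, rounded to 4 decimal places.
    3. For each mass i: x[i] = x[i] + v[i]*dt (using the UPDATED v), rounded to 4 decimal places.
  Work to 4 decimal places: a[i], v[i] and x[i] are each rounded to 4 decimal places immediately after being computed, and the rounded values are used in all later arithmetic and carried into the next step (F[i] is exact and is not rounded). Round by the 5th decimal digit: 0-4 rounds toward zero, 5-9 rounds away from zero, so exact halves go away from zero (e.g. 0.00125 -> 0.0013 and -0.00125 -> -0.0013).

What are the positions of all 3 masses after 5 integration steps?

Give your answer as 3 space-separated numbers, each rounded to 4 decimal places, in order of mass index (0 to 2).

Answer: 5.0411 7.4181 11.0411

Derivation:
Step 0: x=[4.0000 7.0000 10.0000] v=[0.0000 1.0000 0.0000]
Step 1: x=[4.0000 7.5000 10.0000] v=[0.0000 1.0000 0.0000]
Step 2: x=[4.1250 7.7500 10.1250] v=[0.2500 0.5000 0.2500]
Step 3: x=[4.4063 7.6875 10.4063] v=[0.5625 -0.1250 0.5625]
Step 4: x=[4.7579 7.4844 10.7579] v=[0.7031 -0.4062 0.7031]
Step 5: x=[5.0411 7.4181 11.0411] v=[0.5664 -0.1327 0.5664]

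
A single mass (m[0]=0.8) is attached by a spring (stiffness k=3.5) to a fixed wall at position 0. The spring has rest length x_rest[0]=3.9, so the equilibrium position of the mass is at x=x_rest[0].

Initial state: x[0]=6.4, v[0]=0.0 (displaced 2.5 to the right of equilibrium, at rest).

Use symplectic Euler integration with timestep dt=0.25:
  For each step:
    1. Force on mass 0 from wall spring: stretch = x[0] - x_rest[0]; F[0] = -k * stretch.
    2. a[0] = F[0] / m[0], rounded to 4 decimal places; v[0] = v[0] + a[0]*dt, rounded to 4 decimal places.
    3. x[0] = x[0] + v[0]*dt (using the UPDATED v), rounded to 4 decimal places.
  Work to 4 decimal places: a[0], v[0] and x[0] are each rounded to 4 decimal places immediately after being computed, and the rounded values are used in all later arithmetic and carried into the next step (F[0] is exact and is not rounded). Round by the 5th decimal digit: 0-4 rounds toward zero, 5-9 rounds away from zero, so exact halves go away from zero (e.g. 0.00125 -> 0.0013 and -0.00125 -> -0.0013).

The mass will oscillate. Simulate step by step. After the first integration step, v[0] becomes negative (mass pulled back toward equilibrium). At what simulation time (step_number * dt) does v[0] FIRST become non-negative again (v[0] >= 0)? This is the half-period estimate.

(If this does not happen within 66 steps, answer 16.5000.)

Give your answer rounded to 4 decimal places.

Answer: 1.5000

Derivation:
Step 0: x=[6.4000] v=[0.0000]
Step 1: x=[5.7164] v=[-2.7344]
Step 2: x=[4.5361] v=[-4.7211]
Step 3: x=[3.1819] v=[-5.4168]
Step 4: x=[2.0241] v=[-4.6314]
Step 5: x=[1.3792] v=[-2.5796]
Step 6: x=[1.4236] v=[0.1775]
First v>=0 after going negative at step 6, time=1.5000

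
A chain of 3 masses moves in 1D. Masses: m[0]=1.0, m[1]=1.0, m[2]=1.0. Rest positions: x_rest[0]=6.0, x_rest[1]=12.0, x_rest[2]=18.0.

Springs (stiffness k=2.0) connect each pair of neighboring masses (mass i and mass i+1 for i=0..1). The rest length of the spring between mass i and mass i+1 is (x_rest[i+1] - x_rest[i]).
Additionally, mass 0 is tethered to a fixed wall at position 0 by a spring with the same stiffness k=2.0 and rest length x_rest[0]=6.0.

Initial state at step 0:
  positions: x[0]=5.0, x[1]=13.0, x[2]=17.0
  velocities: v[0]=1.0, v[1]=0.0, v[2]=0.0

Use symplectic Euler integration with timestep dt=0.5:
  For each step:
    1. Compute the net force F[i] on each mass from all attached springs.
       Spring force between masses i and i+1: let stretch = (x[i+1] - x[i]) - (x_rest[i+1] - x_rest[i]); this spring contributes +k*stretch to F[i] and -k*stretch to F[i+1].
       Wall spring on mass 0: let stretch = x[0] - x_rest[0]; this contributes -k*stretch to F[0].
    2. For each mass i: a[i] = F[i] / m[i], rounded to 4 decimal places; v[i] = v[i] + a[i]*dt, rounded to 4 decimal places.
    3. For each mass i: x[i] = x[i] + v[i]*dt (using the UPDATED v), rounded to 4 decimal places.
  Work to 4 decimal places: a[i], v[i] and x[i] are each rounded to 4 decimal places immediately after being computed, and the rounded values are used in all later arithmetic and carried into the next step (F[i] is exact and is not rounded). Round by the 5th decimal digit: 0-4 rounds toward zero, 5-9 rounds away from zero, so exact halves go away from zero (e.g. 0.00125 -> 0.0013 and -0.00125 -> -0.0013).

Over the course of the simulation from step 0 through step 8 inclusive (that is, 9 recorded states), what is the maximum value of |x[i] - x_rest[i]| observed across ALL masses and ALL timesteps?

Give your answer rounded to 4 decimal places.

Answer: 1.8750

Derivation:
Step 0: x=[5.0000 13.0000 17.0000] v=[1.0000 0.0000 0.0000]
Step 1: x=[7.0000 11.0000 18.0000] v=[4.0000 -4.0000 2.0000]
Step 2: x=[7.5000 10.5000 18.5000] v=[1.0000 -1.0000 1.0000]
Step 3: x=[5.7500 12.5000 18.0000] v=[-3.5000 4.0000 -1.0000]
Step 4: x=[4.5000 13.8750 17.7500] v=[-2.5000 2.7500 -0.5000]
Step 5: x=[5.6875 12.5000 18.5625] v=[2.3750 -2.7500 1.6250]
Step 6: x=[7.4375 10.7500 19.3438] v=[3.5000 -3.5000 1.5625]
Step 7: x=[7.1250 11.6407 18.8282] v=[-0.6250 1.7813 -1.0313]
Step 8: x=[5.5079 13.8673 17.7188] v=[-3.2343 4.4531 -2.2188]
Max displacement = 1.8750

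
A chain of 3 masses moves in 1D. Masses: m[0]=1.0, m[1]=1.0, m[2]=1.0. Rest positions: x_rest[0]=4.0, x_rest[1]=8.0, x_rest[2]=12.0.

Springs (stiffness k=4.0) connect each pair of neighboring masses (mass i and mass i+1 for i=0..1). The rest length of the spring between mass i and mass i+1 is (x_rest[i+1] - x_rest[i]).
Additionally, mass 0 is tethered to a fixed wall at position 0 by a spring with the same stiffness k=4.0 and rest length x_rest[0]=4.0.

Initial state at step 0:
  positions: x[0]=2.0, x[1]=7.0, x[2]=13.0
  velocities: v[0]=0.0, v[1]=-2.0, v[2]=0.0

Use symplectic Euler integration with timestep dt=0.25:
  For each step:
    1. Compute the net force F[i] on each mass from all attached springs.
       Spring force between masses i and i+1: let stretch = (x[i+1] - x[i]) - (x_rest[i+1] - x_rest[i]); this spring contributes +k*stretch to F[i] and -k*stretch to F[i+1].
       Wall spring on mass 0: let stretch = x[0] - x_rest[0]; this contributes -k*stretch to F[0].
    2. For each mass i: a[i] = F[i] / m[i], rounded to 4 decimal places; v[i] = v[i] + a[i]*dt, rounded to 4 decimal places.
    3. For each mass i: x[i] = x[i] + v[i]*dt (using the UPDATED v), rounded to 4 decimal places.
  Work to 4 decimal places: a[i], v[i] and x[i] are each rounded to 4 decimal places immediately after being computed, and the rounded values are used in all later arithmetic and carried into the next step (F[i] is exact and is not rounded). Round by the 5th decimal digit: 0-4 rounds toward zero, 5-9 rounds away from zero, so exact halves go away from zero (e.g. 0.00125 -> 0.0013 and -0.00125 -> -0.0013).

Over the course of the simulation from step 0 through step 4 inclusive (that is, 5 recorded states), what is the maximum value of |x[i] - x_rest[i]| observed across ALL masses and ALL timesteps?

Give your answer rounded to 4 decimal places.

Answer: 2.3671

Derivation:
Step 0: x=[2.0000 7.0000 13.0000] v=[0.0000 -2.0000 0.0000]
Step 1: x=[2.7500 6.7500 12.5000] v=[3.0000 -1.0000 -2.0000]
Step 2: x=[3.8125 6.9375 11.5625] v=[4.2500 0.7500 -3.7500]
Step 3: x=[4.7031 7.5000 10.4688] v=[3.5625 2.2500 -4.3750]
Step 4: x=[5.1172 8.1055 9.6329] v=[1.6563 2.4219 -3.3438]
Max displacement = 2.3671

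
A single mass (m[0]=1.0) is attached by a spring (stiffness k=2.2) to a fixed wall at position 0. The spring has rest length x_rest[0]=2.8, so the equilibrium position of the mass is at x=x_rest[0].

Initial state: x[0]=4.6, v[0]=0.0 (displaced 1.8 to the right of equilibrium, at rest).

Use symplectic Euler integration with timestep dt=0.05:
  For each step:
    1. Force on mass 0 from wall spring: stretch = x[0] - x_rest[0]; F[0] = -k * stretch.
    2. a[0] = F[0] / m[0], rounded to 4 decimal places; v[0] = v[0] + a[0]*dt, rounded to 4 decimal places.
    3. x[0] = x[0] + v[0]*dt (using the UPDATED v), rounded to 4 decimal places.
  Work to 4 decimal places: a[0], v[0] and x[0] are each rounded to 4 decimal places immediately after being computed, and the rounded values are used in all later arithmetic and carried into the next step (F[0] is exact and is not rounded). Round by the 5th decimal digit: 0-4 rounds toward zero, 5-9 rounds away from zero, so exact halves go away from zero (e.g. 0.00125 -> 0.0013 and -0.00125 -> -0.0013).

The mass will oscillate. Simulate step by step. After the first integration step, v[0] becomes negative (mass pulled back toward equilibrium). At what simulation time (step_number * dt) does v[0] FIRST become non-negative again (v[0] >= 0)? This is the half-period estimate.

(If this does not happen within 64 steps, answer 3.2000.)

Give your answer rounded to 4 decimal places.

Step 0: x=[4.6000] v=[0.0000]
Step 1: x=[4.5901] v=[-0.1980]
Step 2: x=[4.5704] v=[-0.3949]
Step 3: x=[4.5409] v=[-0.5896]
Step 4: x=[4.5018] v=[-0.7811]
Step 5: x=[4.4534] v=[-0.9683]
Step 6: x=[4.3959] v=[-1.1502]
Step 7: x=[4.3296] v=[-1.3258]
Step 8: x=[4.2549] v=[-1.4941]
Step 9: x=[4.1722] v=[-1.6541]
Step 10: x=[4.0820] v=[-1.8050]
Step 11: x=[3.9847] v=[-1.9460]
Step 12: x=[3.8809] v=[-2.0763]
Step 13: x=[3.7711] v=[-2.1952]
Step 14: x=[3.6560] v=[-2.3020]
Step 15: x=[3.5362] v=[-2.3962]
Step 16: x=[3.4123] v=[-2.4772]
Step 17: x=[3.2851] v=[-2.5446]
Step 18: x=[3.1552] v=[-2.5980]
Step 19: x=[3.0233] v=[-2.6371]
Step 20: x=[2.8902] v=[-2.6617]
Step 21: x=[2.7566] v=[-2.6716]
Step 22: x=[2.6233] v=[-2.6668]
Step 23: x=[2.4909] v=[-2.6474]
Step 24: x=[2.3602] v=[-2.6134]
Step 25: x=[2.2320] v=[-2.5650]
Step 26: x=[2.1069] v=[-2.5025]
Step 27: x=[1.9856] v=[-2.4263]
Step 28: x=[1.8688] v=[-2.3367]
Step 29: x=[1.7571] v=[-2.2343]
Step 30: x=[1.6511] v=[-2.1196]
Step 31: x=[1.5514] v=[-1.9932]
Step 32: x=[1.4586] v=[-1.8559]
Step 33: x=[1.3732] v=[-1.7083]
Step 34: x=[1.2956] v=[-1.5514]
Step 35: x=[1.2263] v=[-1.3859]
Step 36: x=[1.1657] v=[-1.2128]
Step 37: x=[1.1141] v=[-1.0330]
Step 38: x=[1.0717] v=[-0.8476]
Step 39: x=[1.0388] v=[-0.6575]
Step 40: x=[1.0156] v=[-0.4638]
Step 41: x=[1.0022] v=[-0.2675]
Step 42: x=[0.9987] v=[-0.0697]
Step 43: x=[1.0051] v=[0.1284]
First v>=0 after going negative at step 43, time=2.1500

Answer: 2.1500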